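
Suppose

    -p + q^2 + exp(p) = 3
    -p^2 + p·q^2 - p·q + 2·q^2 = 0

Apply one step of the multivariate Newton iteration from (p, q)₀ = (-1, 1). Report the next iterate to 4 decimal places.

At (-1, 1): F = (-0.632121, 1.0000).
Jacobian J = [[exp(p) - 1, 2·q], [-2·p + q^2 - q, 2·p·q - p + 4·q]].
At the point, J = [[-0.632121, 2.0000], [2.0000, 3.0000]] (det J = -5.896362).
Solving J·Δ = −F gives Δ = (-0.6608, 0.1072).
Then the next iterate is (p, q)₁ = (-1.6608, 1.1072).

(-1.6608, 1.1072)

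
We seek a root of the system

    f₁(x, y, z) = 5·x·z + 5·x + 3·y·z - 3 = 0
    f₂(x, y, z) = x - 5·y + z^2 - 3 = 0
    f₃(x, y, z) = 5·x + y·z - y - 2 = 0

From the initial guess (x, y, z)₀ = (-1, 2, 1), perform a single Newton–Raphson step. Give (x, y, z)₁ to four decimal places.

(0.3922, -0.3137, 1.0196)

At (-1, 2, 1): F = (-7.0000, -13.0000, -7.0000).
Jacobian J = [[5·z + 5, 3·z, 5·x + 3·y], [1, -5, 2·z], [5, z - 1, y]].
At the point, J = [[10.0000, 3.0000, 1.0000], [1.0000, -5.0000, 2.0000], [5.0000, 0.0000, 2.0000]] (det J = -51.0000).
Solving J·Δ = −F gives Δ = (1.3922, -2.3137, 0.0196).
Then the next iterate is (x, y, z)₁ = (0.3922, -0.3137, 1.0196).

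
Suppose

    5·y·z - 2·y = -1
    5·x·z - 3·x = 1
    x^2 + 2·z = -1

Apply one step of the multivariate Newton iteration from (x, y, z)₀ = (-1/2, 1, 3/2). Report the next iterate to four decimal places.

(-1.1346, 2.0385, -0.9423)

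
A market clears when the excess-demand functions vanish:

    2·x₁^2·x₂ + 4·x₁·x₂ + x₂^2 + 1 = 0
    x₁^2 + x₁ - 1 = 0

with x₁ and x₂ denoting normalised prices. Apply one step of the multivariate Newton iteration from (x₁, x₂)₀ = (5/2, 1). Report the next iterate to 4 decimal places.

(1.2083, 0.7381)

At (5/2, 1): F = (24.5000, 7.7500).
Jacobian J = [[4·x₁·x₂ + 4·x₂, 2·x₁^2 + 4·x₁ + 2·x₂], [2·x₁ + 1, 0]].
At the point, J = [[14.0000, 24.5000], [6.0000, 0.0000]] (det J = -147.0000).
Solving J·Δ = −F gives Δ = (-1.2917, -0.2619).
Then the next iterate is (x₁, x₂)₁ = (1.2083, 0.7381).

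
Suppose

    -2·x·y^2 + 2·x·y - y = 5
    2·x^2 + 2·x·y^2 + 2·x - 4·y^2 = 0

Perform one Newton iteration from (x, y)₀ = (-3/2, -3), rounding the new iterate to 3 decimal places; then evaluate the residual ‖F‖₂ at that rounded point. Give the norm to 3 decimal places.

17.500

At (-3/2, -3): F = (34.000, -61.500).
Jacobian J = [[-2·y^2 + 2·y, -4·x·y + 2·x - 1], [4·x + 2·y^2 + 2, 4·x·y - 8·y]].
At the point, J = [[-24.000, -22.000], [14.000, 42.000]] (det J = -700.000).
Solving J·Δ = −F gives Δ = (0.107, 1.429).
Then the next iterate is (x, y)₁ = (-1.393, -1.571).
Re-evaluating at (-1.393, -1.571): F = (7.82377, -15.65323), so ‖F‖₂ = 17.500.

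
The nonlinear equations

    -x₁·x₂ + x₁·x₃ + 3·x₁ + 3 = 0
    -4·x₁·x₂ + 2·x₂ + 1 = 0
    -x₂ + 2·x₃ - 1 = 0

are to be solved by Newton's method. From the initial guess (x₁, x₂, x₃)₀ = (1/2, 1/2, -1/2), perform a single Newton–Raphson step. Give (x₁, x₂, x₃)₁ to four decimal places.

At (1/2, 1/2, -1/2): F = (4.0000, 1.0000, -2.5000).
Jacobian J = [[-x₂ + x₃ + 3, -x₁, x₁], [-4·x₂, -4·x₁ + 2, 0], [0, -1, 2]].
At the point, J = [[2.0000, -0.5000, 0.5000], [-2.0000, 0.0000, 0.0000], [0.0000, -1.0000, 2.0000]] (det J = -1.0000).
Solving J·Δ = −F gives Δ = (0.5000, 22.5000, 12.5000).
Then the next iterate is (x₁, x₂, x₃)₁ = (1.0000, 23.0000, 12.0000).

(1.0000, 23.0000, 12.0000)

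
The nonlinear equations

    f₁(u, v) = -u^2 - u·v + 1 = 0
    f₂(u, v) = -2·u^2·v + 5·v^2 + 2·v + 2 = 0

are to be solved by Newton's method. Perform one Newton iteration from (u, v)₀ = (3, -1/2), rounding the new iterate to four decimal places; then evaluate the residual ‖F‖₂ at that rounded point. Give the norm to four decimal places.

4.0883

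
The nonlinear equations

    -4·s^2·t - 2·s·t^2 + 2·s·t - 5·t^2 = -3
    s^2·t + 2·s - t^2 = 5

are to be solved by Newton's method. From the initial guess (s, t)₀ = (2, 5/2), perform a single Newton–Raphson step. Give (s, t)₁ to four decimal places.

(1.6719, 1.3129)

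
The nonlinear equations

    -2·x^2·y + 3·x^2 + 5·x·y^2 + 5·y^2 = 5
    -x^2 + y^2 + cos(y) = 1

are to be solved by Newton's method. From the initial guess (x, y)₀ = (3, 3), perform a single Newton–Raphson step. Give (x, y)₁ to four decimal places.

At (3, 3): F = (148.0000, -1.989992).
Jacobian J = [[-4·x·y + 6·x + 5·y^2, -2·x^2 + 10·x·y + 10·y], [-2·x, 2·y - sin(y)]].
At the point, J = [[27.0000, 102.0000], [-6.0000, 5.858880]] (det J = 770.189760).
Solving J·Δ = −F gives Δ = (-1.3894, -1.0832).
Then the next iterate is (x, y)₁ = (1.6106, 1.9168).

(1.6106, 1.9168)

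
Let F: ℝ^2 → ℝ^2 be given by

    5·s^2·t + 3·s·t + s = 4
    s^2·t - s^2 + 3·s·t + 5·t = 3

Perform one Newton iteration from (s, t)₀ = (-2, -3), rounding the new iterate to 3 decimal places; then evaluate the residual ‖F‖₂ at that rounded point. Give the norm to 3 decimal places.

At (-2, -3): F = (-48.000, -16.000).
Jacobian J = [[10·s·t + 3·t + 1, 5·s^2 + 3·s], [2·s·t - 2·s + 3·t, s^2 + 3·s + 5]].
At the point, J = [[52.000, 14.000], [7.000, 3.000]] (det J = 58.000).
Solving J·Δ = −F gives Δ = (-1.379, 8.552).
Then the next iterate is (s, t)₁ = (-3.379, 5.552).
Re-evaluating at (-3.379, 5.552): F = (253.29409, 20.45248), so ‖F‖₂ = 254.118.

254.118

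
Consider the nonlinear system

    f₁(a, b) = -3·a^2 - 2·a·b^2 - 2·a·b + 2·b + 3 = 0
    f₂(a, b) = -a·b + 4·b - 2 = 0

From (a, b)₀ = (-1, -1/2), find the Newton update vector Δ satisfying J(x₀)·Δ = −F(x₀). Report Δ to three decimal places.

(-0.048, 0.905)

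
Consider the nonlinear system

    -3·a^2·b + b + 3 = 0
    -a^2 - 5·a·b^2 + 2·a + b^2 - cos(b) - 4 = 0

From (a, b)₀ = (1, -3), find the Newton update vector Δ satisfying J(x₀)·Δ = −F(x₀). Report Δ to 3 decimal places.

(-0.409, 0.822)

At (1, -3): F = (9.000, -38.01001).
Jacobian J = [[-6·a·b, -3·a^2 + 1], [-2·a - 5·b^2 + 2, -10·a·b + 2·b + sin(b)]].
At the point, J = [[18.000, -2.000], [-45.000, 23.85888]] (det J = 339.45984).
Solving J·Δ = −F gives Δ = (-0.409, 0.822).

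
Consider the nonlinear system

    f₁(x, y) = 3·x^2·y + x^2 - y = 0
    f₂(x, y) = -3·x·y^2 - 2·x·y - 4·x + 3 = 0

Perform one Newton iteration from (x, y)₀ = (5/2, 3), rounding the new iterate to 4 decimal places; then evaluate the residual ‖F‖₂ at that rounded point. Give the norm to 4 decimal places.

At (5/2, 3): F = (59.5000, -89.5000).
Jacobian J = [[6·x·y + 2·x, 3·x^2 - 1], [-3·y^2 - 2·y - 4, -6·x·y - 2·x]].
At the point, J = [[50.0000, 17.7500], [-37.0000, -50.0000]] (det J = -1843.2500).
Solving J·Δ = −F gives Δ = (-0.7521, -1.2334).
Then the next iterate is (x, y)₁ = (1.7479, 1.7666).
Re-evaluating at (1.7479, 1.7666): F = (17.480262, -26.532215), so ‖F‖₂ = 31.7729.

31.7729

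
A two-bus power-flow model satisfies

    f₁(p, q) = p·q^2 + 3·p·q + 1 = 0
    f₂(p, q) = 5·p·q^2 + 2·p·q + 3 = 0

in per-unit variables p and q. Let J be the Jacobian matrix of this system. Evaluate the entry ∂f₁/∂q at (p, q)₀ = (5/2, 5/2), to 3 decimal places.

∂f₁/∂q = 2·p·q + 3·p.
At (5/2, 5/2) this is 20.000.

20.000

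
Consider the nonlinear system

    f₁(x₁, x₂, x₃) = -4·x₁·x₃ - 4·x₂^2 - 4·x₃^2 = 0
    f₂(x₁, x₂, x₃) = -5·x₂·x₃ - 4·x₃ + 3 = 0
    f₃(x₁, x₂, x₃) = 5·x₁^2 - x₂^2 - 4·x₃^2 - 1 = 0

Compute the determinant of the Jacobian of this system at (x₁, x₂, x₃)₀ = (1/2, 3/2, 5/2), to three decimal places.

-2840.000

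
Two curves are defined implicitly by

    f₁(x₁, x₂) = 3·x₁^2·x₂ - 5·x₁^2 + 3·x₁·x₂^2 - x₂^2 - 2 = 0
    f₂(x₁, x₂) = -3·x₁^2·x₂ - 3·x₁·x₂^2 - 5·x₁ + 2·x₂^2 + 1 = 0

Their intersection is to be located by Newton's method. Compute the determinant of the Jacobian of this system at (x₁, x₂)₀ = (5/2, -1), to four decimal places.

246.5000

J = [[6·x₁·x₂ - 10·x₁ + 3·x₂^2, 3·x₁^2 + 6·x₁·x₂ - 2·x₂], [-6·x₁·x₂ - 3·x₂^2 - 5, -3·x₁^2 - 6·x₁·x₂ + 4·x₂]].
At the point, J = [[-37.0000, 5.7500], [7.0000, -7.7500]].
det J = 246.5000.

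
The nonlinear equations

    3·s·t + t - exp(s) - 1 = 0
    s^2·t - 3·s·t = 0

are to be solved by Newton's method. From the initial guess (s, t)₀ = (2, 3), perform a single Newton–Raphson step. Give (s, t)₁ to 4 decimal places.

(2.6927, 1.0390)

At (2, 3): F = (12.610944, -6.0000).
Jacobian J = [[3·t - exp(s), 3·s + 1], [2·s·t - 3·t, s^2 - 3·s]].
At the point, J = [[1.610944, 7.0000], [3.0000, -2.0000]] (det J = -24.221888).
Solving J·Δ = −F gives Δ = (0.6927, -1.9610).
Then the next iterate is (s, t)₁ = (2.6927, 1.0390).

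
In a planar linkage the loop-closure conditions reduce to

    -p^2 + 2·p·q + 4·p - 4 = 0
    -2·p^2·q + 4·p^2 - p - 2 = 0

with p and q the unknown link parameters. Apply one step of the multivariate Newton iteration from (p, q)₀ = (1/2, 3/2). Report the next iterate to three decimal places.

(1.375, -3.000)

At (1/2, 3/2): F = (-0.750, -2.250).
Jacobian J = [[-2·p + 2·q + 4, 2·p], [-4·p·q + 8·p - 1, -2·p^2]].
At the point, J = [[6.000, 1.000], [0.000, -0.500]] (det J = -3.000).
Solving J·Δ = −F gives Δ = (0.875, -4.500).
Then the next iterate is (p, q)₁ = (1.375, -3.000).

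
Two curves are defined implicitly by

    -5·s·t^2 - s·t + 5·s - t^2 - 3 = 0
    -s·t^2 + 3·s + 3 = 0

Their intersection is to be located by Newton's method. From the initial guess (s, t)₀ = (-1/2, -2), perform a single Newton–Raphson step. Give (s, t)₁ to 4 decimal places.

At (-1/2, -2): F = (-0.5000, 3.5000).
Jacobian J = [[-5·t^2 - t + 5, -10·s·t - s - 2·t], [-t^2 + 3, -2·s·t]].
At the point, J = [[-13.0000, -5.5000], [-1.0000, -2.0000]] (det J = 20.5000).
Solving J·Δ = −F gives Δ = (-0.9878, 2.2439).
Then the next iterate is (s, t)₁ = (-1.4878, 0.2439).

(-1.4878, 0.2439)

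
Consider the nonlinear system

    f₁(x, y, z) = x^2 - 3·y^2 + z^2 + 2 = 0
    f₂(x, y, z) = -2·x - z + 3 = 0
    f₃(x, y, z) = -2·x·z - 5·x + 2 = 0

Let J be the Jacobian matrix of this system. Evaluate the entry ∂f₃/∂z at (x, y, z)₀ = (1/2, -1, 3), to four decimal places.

∂f₃/∂z = -2·x.
At (1/2, -1, 3) this is -1.0000.

-1.0000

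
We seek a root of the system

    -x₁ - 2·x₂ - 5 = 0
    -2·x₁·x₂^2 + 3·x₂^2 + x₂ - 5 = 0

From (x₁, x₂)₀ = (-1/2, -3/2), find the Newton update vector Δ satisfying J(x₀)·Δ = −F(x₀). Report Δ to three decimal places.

At (-1/2, -3/2): F = (-1.500, 2.500).
Jacobian J = [[-1, -2], [-2·x₂^2, -4·x₁·x₂ + 6·x₂ + 1]].
At the point, J = [[-1.000, -2.000], [-4.500, -11.000]] (det J = 2.000).
Solving J·Δ = −F gives Δ = (-10.750, 4.625).

(-10.750, 4.625)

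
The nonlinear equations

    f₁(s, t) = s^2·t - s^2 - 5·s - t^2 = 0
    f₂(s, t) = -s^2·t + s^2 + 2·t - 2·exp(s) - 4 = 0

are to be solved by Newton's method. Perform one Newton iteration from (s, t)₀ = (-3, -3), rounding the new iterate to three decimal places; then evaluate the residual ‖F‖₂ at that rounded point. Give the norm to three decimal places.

10.008

At (-3, -3): F = (-30.000, 25.90043).
Jacobian J = [[2·s·t - 2·s - 5, s^2 - 2·t], [-2·s·t + 2·s - 2·exp(s), -s^2 + 2]].
At the point, J = [[19.000, 15.000], [-24.09957, -7.000]] (det J = 228.49361).
Solving J·Δ = −F gives Δ = (0.781, 1.010).
Then the next iterate is (s, t)₁ = (-2.219, -1.990).
Re-evaluating at (-2.219, -1.990): F = (-7.58774, 6.52521), so ‖F‖₂ = 10.008.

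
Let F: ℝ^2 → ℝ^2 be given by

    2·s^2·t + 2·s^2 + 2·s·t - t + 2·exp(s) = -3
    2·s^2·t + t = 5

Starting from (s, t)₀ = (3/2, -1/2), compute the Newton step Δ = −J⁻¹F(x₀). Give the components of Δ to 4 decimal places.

At (3/2, -1/2): F = (13.213378, -7.7500).
Jacobian J = [[4·s·t + 4·s + 2·t + 2·exp(s), 2·s^2 + 2·s - 1], [4·s·t, 2·s^2 + 1]].
At the point, J = [[10.963378, 6.5000], [-3.0000, 5.5000]] (det J = 79.798580).
Solving J·Δ = −F gives Δ = (-1.5420, 0.5680).

(-1.5420, 0.5680)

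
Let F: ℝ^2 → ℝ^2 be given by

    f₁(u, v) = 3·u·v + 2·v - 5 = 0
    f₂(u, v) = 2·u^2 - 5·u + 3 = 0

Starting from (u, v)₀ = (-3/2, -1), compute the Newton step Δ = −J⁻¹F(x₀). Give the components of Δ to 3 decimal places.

At (-3/2, -1): F = (-2.500, 15.000).
Jacobian J = [[3·v, 3·u + 2], [4·u - 5, 0]].
At the point, J = [[-3.000, -2.500], [-11.000, 0.000]] (det J = -27.500).
Solving J·Δ = −F gives Δ = (1.364, -2.636).

(1.364, -2.636)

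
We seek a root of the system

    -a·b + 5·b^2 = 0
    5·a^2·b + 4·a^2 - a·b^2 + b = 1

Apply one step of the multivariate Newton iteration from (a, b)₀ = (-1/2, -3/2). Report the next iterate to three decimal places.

At (-1/2, -3/2): F = (10.500, -2.250).
Jacobian J = [[-b, -a + 10·b], [10·a·b + 8·a - b^2, 5·a^2 - 2·a·b + 1]].
At the point, J = [[1.500, -14.500], [1.250, 0.750]] (det J = 19.250).
Solving J·Δ = −F gives Δ = (1.286, 0.857).
Then the next iterate is (a, b)₁ = (0.786, -0.643).

(0.786, -0.643)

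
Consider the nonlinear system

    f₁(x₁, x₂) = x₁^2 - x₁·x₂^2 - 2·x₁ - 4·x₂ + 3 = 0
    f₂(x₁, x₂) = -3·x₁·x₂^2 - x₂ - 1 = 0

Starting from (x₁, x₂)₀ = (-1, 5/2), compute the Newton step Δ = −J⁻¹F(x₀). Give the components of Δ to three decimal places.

At (-1, 5/2): F = (2.250, 15.250).
Jacobian J = [[2·x₁ - x₂^2 - 2, -2·x₁·x₂ - 4], [-3·x₂^2, -6·x₁·x₂ - 1]].
At the point, J = [[-10.250, 1.000], [-18.750, 14.000]] (det J = -124.750).
Solving J·Δ = −F gives Δ = (0.130, -0.915).

(0.130, -0.915)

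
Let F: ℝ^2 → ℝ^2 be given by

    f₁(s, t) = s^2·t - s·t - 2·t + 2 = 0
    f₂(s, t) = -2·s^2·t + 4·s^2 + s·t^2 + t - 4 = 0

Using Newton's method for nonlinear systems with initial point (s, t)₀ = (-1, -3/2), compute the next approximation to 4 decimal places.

At (-1, -3/2): F = (2.0000, -0.7500).
Jacobian J = [[2·s·t - t, s^2 - s - 2], [-4·s·t + 8·s + t^2, -2·s^2 + 2·s·t + 1]].
At the point, J = [[4.5000, 0.0000], [-11.7500, 2.0000]] (det J = 9.0000).
Solving J·Δ = −F gives Δ = (-0.4444, -2.2361).
Then the next iterate is (s, t)₁ = (-1.4444, -3.7361).

(-1.4444, -3.7361)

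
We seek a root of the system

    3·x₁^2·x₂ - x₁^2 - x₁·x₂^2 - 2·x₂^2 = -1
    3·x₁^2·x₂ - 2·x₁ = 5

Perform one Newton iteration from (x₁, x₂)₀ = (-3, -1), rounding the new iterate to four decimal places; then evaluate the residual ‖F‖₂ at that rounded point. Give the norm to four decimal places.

12.9028

At (-3, -1): F = (-34.0000, -26.0000).
Jacobian J = [[6·x₁·x₂ - 2·x₁ - x₂^2, 3·x₁^2 - 2·x₁·x₂ - 4·x₂], [6·x₁·x₂ - 2, 3·x₁^2]].
At the point, J = [[23.0000, 25.0000], [16.0000, 27.0000]] (det J = 221.0000).
Solving J·Δ = −F gives Δ = (1.2127, 0.2443).
Then the next iterate is (x₁, x₂)₁ = (-1.7873, -0.7557).
Re-evaluating at (-1.7873, -0.7557): F = (-9.558028, -8.667518), so ‖F‖₂ = 12.9028.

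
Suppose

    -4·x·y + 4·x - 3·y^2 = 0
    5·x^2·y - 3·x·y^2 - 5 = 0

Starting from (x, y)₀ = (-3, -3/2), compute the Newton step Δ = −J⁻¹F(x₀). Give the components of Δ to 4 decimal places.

At (-3, -3/2): F = (-36.7500, -52.2500).
Jacobian J = [[-4·y + 4, -4·x - 6·y], [10·x·y - 3·y^2, 5·x^2 - 6·x·y]].
At the point, J = [[10.0000, 21.0000], [38.2500, 18.0000]] (det J = -623.2500).
Solving J·Δ = −F gives Δ = (0.6992, 1.4171).

(0.6992, 1.4171)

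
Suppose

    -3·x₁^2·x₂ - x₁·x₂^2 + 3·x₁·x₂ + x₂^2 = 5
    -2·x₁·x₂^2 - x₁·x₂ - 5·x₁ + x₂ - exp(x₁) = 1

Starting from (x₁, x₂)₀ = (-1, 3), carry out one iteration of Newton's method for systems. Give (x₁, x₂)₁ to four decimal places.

(-0.4252, 2.1089)

At (-1, 3): F = (-5.0000, 27.632121).
Jacobian J = [[-6·x₁·x₂ - x₂^2 + 3·x₂, -3·x₁^2 - 2·x₁·x₂ + 3·x₁ + 2·x₂], [-2·x₂^2 - x₂ - exp(x₁) - 5, -4·x₁·x₂ - x₁ + 1]].
At the point, J = [[18.0000, 6.0000], [-26.367879, 14.0000]] (det J = 410.207277).
Solving J·Δ = −F gives Δ = (0.5748, -0.8911).
Then the next iterate is (x₁, x₂)₁ = (-0.4252, 2.1089).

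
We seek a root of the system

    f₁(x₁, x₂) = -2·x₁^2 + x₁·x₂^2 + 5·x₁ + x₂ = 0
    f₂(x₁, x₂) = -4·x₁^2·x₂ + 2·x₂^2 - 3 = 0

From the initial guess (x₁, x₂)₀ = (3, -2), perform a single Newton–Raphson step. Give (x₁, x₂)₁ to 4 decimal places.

At (3, -2): F = (7.0000, 77.0000).
Jacobian J = [[-4·x₁ + x₂^2 + 5, 2·x₁·x₂ + 1], [-8·x₁·x₂, -4·x₁^2 + 4·x₂]].
At the point, J = [[-3.0000, -11.0000], [48.0000, -44.0000]] (det J = 660.0000).
Solving J·Δ = −F gives Δ = (-0.8167, 0.8591).
Then the next iterate is (x₁, x₂)₁ = (2.1833, -1.1409).

(2.1833, -1.1409)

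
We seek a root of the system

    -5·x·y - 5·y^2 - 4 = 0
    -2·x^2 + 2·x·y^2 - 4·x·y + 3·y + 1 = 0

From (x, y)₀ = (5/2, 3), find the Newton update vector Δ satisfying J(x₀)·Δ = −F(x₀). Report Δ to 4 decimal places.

(-2.8316, -1.0359)

At (5/2, 3): F = (-86.5000, 12.5000).
Jacobian J = [[-5·y, -5·x - 10·y], [-4·x + 2·y^2 - 4·y, 4·x·y - 4·x + 3]].
At the point, J = [[-15.0000, -42.5000], [-4.0000, 23.0000]] (det J = -515.0000).
Solving J·Δ = −F gives Δ = (-2.8316, -1.0359).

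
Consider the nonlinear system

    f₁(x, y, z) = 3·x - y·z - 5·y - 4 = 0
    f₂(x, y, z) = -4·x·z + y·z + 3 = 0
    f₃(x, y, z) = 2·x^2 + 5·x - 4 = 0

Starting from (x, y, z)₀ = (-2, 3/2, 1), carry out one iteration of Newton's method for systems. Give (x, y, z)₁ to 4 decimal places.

At (-2, 3/2, 1): F = (-19.0000, 12.5000, -6.0000).
Jacobian J = [[3, -z - 5, -y], [-4·z, z, -4·x + y], [4·x + 5, 0, 0]].
At the point, J = [[3.0000, -6.0000, -1.5000], [-4.0000, 1.0000, 9.5000], [-3.0000, 0.0000, 0.0000]] (det J = 166.5000).
Solving J·Δ = −F gives Δ = (-2.0000, -3.7252, -1.7658).
Then the next iterate is (x, y, z)₁ = (-4.0000, -2.2252, -0.7658).

(-4.0000, -2.2252, -0.7658)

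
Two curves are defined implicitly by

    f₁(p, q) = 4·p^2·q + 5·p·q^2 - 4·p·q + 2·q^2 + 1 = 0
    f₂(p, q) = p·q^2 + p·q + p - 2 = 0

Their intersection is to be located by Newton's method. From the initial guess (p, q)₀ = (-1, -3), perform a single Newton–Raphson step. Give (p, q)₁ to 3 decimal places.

At (-1, -3): F = (-50.000, -9.000).
Jacobian J = [[8·p·q + 5·q^2 - 4·q, 4·p^2 + 10·p·q - 4·p + 4·q], [q^2 + q + 1, 2·p·q + p]].
At the point, J = [[81.000, 26.000], [7.000, 5.000]] (det J = 223.000).
Solving J·Δ = −F gives Δ = (0.072, 1.700).
Then the next iterate is (p, q)₁ = (-0.928, -1.300).

(-0.928, -1.300)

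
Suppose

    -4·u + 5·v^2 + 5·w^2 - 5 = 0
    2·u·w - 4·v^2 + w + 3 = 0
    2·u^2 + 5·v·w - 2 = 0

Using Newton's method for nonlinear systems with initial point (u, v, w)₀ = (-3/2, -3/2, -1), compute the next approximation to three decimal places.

(-1.433, -0.998, -0.055)

At (-3/2, -3/2, -1): F = (17.250, -4.000, 10.000).
Jacobian J = [[-4, 10·v, 10·w], [2·w, -8·v, 2·u + 1], [4·u, 5·w, 5·v]].
At the point, J = [[-4.000, -15.000, -10.000], [-2.000, 12.000, -2.000], [-6.000, -5.000, -7.500]] (det J = -375.000).
Solving J·Δ = −F gives Δ = (0.067, 0.502, 0.945).
Then the next iterate is (u, v, w)₁ = (-1.433, -0.998, -0.055).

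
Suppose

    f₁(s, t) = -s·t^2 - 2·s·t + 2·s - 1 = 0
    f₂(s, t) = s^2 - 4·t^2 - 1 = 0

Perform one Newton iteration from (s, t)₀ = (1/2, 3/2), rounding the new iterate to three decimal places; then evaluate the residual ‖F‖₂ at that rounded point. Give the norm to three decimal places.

At (1/2, 3/2): F = (-2.625, -9.750).
Jacobian J = [[-t^2 - 2·t + 2, -2·s·t - 2·s], [2·s, -8·t]].
At the point, J = [[-3.250, -2.500], [1.000, -12.000]] (det J = 41.500).
Solving J·Δ = −F gives Δ = (-0.172, -0.827).
Then the next iterate is (s, t)₁ = (0.328, 0.673).
Re-evaluating at (0.328, 0.673): F = (-0.93405, -2.70413), so ‖F‖₂ = 2.861.

2.861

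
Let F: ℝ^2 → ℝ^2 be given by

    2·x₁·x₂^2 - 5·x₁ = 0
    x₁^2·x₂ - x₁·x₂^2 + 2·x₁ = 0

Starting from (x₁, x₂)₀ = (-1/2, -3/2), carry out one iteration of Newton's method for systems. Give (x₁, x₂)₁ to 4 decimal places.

(-0.3600, -1.5600)

At (-1/2, -3/2): F = (0.2500, -0.2500).
Jacobian J = [[2·x₂^2 - 5, 4·x₁·x₂], [2·x₁·x₂ - x₂^2 + 2, x₁^2 - 2·x₁·x₂]].
At the point, J = [[-0.5000, 3.0000], [1.2500, -1.2500]] (det J = -3.1250).
Solving J·Δ = −F gives Δ = (0.1400, -0.0600).
Then the next iterate is (x₁, x₂)₁ = (-0.3600, -1.5600).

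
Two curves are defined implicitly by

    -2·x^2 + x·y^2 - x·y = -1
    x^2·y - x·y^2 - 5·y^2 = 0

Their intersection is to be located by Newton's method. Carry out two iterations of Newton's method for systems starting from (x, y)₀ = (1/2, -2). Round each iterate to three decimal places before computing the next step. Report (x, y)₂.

(-0.589, -0.645)

At (1/2, -2): F = (3.500, -22.500).
Jacobian J = [[-4·x + y^2 - y, 2·x·y - x], [2·x·y - y^2, x^2 - 2·x·y - 10·y]].
At the point, J = [[4.000, -2.500], [-6.000, 22.250]] (det J = 74.000).
Solving J·Δ = −F gives Δ = (-0.292, 0.932).
Then the next iterate is (x, y)₁ = (0.208, -1.068).
Round to (0.208, -1.068) and repeat: F = (1.37287, -5.98658), J = [[1.37662, -0.65229], [-1.58491, 11.16755]].
Δ = (-0.797, 0.423), so (x, y)₂ = (-0.589, -0.645).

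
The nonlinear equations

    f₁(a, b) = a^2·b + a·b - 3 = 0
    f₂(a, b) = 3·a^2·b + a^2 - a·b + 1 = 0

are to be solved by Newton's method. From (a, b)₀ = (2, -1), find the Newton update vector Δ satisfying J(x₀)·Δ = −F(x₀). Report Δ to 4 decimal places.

At (2, -1): F = (-9.0000, -5.0000).
Jacobian J = [[2·a·b + b, a^2 + a], [6·a·b + 2·a - b, 3·a^2 - a]].
At the point, J = [[-5.0000, 6.0000], [-7.0000, 10.0000]] (det J = -8.0000).
Solving J·Δ = −F gives Δ = (-7.5000, -4.7500).

(-7.5000, -4.7500)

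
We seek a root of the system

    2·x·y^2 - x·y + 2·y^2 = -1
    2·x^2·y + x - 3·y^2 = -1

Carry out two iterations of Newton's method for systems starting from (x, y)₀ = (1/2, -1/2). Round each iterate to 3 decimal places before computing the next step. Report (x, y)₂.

At (1/2, -1/2): F = (2.000, 0.500).
Jacobian J = [[2·y^2 - y, 4·x·y - x + 4·y], [4·x·y + 1, 2·x^2 - 6·y]].
At the point, J = [[1.000, -3.500], [0.000, 3.500]] (det J = 3.500).
Solving J·Δ = −F gives Δ = (-2.500, -0.143).
Then the next iterate is (x, y)₁ = (-2.000, -0.643).
Round to (-2.000, -0.643) and repeat: F = (-1.11290, -7.38435), J = [[1.46990, 4.572], [6.144, 11.858]].
Δ = (1.929, -0.377), so (x, y)₂ = (-0.071, -1.020).

(-0.071, -1.020)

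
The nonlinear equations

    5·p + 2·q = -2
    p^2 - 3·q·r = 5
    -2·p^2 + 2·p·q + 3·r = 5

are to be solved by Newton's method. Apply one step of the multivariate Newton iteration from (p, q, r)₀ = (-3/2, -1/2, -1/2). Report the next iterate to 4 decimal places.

At (-3/2, -1/2, -1/2): F = (-6.5000, -3.5000, -9.5000).
Jacobian J = [[5, 2, 0], [2·p, -3·r, -3·q], [-4·p + 2·q, 2·p, 3]].
At the point, J = [[5.0000, 2.0000, 0.0000], [-3.0000, 1.5000, 1.5000], [5.0000, -3.0000, 3.0000]] (det J = 78.0000).
Solving J·Δ = −F gives Δ = (0.8462, 1.1346, 2.8910).
Then the next iterate is (p, q, r)₁ = (-0.6538, 0.6346, 2.3910).

(-0.6538, 0.6346, 2.3910)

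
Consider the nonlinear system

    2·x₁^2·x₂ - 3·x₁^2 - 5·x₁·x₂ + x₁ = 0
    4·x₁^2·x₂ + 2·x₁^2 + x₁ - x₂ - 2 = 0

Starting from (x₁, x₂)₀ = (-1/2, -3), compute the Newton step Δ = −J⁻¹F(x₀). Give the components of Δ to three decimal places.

At (-1/2, -3): F = (-10.250, -2.000).
Jacobian J = [[4·x₁·x₂ - 6·x₁ - 5·x₂ + 1, 2·x₁^2 - 5·x₁], [8·x₁·x₂ + 4·x₁ + 1, 4·x₁^2 - 1]].
At the point, J = [[25.000, 3.000], [11.000, 0.000]] (det J = -33.000).
Solving J·Δ = −F gives Δ = (0.182, 1.902).

(0.182, 1.902)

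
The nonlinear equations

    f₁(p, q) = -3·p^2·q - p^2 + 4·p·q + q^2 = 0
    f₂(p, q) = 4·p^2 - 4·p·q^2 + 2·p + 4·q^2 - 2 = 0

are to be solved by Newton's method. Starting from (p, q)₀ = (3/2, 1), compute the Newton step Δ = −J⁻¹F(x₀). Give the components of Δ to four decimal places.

(0.1026, 2.2564)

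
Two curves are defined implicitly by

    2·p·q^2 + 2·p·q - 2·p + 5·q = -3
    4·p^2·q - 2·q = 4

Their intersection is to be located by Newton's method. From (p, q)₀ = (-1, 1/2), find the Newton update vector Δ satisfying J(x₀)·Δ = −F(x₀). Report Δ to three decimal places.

At (-1, 1/2): F = (6.000, -3.000).
Jacobian J = [[2·q^2 + 2·q - 2, 4·p·q + 2·p + 5], [8·p·q, 4·p^2 - 2]].
At the point, J = [[-0.500, 1.000], [-4.000, 2.000]] (det J = 3.000).
Solving J·Δ = −F gives Δ = (-5.000, -8.500).

(-5.000, -8.500)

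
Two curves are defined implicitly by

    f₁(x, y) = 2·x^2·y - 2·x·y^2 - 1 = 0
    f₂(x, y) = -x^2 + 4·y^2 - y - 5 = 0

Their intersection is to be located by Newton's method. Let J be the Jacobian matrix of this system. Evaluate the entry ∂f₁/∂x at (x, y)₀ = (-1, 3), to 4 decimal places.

-30.0000

∂f₁/∂x = 4·x·y - 2·y^2.
At (-1, 3) this is -30.0000.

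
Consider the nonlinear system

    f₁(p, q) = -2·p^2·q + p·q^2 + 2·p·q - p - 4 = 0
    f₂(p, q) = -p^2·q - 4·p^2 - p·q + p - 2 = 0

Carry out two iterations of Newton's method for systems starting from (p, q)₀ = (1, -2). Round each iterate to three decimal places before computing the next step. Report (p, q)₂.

At (1, -2): F = (-1.000, -1.000).
Jacobian J = [[-4·p·q + q^2 + 2·q - 1, -2·p^2 + 2·p·q + 2·p], [-2·p·q - 8·p - q + 1, -p^2 - p]].
At the point, J = [[7.000, -4.000], [-1.000, -2.000]] (det J = -18.000).
Solving J·Δ = −F gives Δ = (-0.111, -0.444).
Then the next iterate is (p, q)₁ = (0.889, -2.444).
Round to (0.889, -2.444) and repeat: F = (-0.06123, -0.16802), J = [[8.776, -4.14807], [0.67743, -1.67932]].
Δ = (-0.050, -0.120), so (p, q)₂ = (0.839, -2.564).

(0.839, -2.564)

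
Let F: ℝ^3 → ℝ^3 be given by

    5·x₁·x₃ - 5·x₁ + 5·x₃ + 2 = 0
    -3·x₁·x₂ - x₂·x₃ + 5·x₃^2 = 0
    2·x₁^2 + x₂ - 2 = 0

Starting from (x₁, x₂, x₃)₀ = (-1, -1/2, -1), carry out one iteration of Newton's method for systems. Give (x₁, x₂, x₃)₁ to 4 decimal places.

At (-1, -1/2, -1): F = (7.0000, 3.0000, -0.5000).
Jacobian J = [[5·x₃ - 5, 0, 5·x₁ + 5], [-3·x₂, -3·x₁ - x₃, -x₂ + 10·x₃], [4·x₁, 1, 0]].
At the point, J = [[-10.0000, 0.0000, 0.0000], [1.5000, 4.0000, -9.5000], [-4.0000, 1.0000, 0.0000]] (det J = -95.0000).
Solving J·Δ = −F gives Δ = (0.7000, 3.3000, 1.8158).
Then the next iterate is (x₁, x₂, x₃)₁ = (-0.3000, 2.8000, 0.8158).

(-0.3000, 2.8000, 0.8158)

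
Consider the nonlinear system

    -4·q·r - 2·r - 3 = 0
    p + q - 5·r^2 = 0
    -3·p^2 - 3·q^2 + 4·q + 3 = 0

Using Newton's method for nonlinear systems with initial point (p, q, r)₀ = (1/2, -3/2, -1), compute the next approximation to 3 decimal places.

At (1/2, -3/2, -1): F = (-7.000, -6.000, -10.500).
Jacobian J = [[0, -4·r, -4·q - 2], [1, 1, -10·r], [-6·p, -6·q + 4, 0]].
At the point, J = [[0.000, 4.000, 4.000], [1.000, 1.000, 10.000], [-3.000, 13.000, 0.000]] (det J = -56.000).
Solving J·Δ = −F gives Δ = (3.929, 1.714, 0.036).
Then the next iterate is (p, q, r)₁ = (4.429, 0.214, -0.964).

(4.429, 0.214, -0.964)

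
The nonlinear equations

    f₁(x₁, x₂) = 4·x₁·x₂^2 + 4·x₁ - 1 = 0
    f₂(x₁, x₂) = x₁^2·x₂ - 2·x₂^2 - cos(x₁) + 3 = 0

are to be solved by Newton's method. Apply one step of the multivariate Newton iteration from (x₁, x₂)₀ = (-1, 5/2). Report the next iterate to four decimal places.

(-0.6845, 1.4574)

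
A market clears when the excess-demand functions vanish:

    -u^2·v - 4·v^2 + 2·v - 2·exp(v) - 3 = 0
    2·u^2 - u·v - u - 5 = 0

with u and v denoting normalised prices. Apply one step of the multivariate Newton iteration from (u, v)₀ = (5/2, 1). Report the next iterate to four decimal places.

(1.9420, 0.2143)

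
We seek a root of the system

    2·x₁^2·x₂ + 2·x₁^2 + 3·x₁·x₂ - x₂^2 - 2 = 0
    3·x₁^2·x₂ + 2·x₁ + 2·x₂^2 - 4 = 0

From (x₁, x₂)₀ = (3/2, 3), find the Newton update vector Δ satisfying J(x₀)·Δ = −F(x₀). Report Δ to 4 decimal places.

(-0.5127, -1.1937)

At (3/2, 3): F = (20.5000, 37.2500).
Jacobian J = [[4·x₁·x₂ + 4·x₁ + 3·x₂, 2·x₁^2 + 3·x₁ - 2·x₂], [6·x₁·x₂ + 2, 3·x₁^2 + 4·x₂]].
At the point, J = [[33.0000, 3.0000], [29.0000, 18.7500]] (det J = 531.7500).
Solving J·Δ = −F gives Δ = (-0.5127, -1.1937).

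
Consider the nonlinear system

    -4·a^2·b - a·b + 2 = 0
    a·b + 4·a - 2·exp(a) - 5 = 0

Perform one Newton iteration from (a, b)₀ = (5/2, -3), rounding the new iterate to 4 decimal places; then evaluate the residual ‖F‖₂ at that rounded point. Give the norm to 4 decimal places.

At (5/2, -3): F = (84.5000, -26.864988).
Jacobian J = [[-8·a·b - b, -4·a^2 - a], [b - 2·exp(a) + 4, a]].
At the point, J = [[63.0000, -27.5000], [-23.364988, 2.5000]] (det J = -485.037168).
Solving J·Δ = −F gives Δ = (-1.0876, 0.5811).
Then the next iterate is (a, b)₁ = (1.4124, -2.4189).
Re-evaluating at (1.4124, -2.4189): F = (24.718055, -10.978449), so ‖F‖₂ = 27.0464.

27.0464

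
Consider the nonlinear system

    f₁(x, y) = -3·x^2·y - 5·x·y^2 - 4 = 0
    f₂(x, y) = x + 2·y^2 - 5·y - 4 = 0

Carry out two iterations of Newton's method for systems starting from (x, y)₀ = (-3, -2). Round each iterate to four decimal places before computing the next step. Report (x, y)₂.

At (-3, -2): F = (110.0000, 11.0000).
Jacobian J = [[-6·x·y - 5·y^2, -3·x^2 - 10·x·y], [1, 4·y - 5]].
At the point, J = [[-56.0000, -87.0000], [1.0000, -13.0000]] (det J = 815.0000).
Solving J·Δ = −F gives Δ = (0.5804, 0.8908).
Then the next iterate is (x, y)₁ = (-2.4196, -1.1092).
Round to (-2.4196, -1.1092) and repeat: F = (30.365782, 1.587049), J = [[-22.254545, -44.401596], [1.0000, -9.4368]].
Δ = (0.8494, 0.2582), so (x, y)₂ = (-1.5702, -0.8510).

(-1.5702, -0.8510)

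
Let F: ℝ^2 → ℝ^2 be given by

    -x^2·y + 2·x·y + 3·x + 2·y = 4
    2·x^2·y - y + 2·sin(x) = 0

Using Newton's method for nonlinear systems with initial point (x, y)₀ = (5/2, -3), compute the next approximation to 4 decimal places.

(2.2566, -0.7729)

At (5/2, -3): F = (1.2500, -33.303056).
Jacobian J = [[-2·x·y + 2·y + 3, -x^2 + 2·x + 2], [4·x·y + 2·cos(x), 2·x^2 - 1]].
At the point, J = [[12.0000, 0.7500], [-31.602287, 11.5000]] (det J = 161.701715).
Solving J·Δ = −F gives Δ = (-0.2434, 2.2271).
Then the next iterate is (x, y)₁ = (2.2566, -0.7729).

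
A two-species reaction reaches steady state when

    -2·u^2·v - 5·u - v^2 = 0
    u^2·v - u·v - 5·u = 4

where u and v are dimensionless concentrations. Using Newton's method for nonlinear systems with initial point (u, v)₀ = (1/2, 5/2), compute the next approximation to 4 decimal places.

(-0.9675, 3.3500)

At (1/2, 5/2): F = (-10.0000, -7.1250).
Jacobian J = [[-4·u·v - 5, -2·u^2 - 2·v], [2·u·v - v - 5, u^2 - u]].
At the point, J = [[-10.0000, -5.5000], [-5.0000, -0.2500]] (det J = -25.0000).
Solving J·Δ = −F gives Δ = (-1.4675, 0.8500).
Then the next iterate is (u, v)₁ = (-0.9675, 3.3500).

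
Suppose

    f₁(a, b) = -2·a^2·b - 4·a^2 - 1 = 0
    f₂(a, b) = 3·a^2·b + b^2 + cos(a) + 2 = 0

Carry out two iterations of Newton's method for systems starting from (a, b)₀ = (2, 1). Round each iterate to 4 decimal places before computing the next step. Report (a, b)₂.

At (2, 1): F = (-25.0000, 14.583853).
Jacobian J = [[-4·a·b - 8·a, -2·a^2], [6·a·b - sin(a), 3·a^2 + 2·b]].
At the point, J = [[-24.0000, -8.0000], [11.090703, 14.0000]] (det J = -247.274379).
Solving J·Δ = −F gives Δ = (-0.9436, -0.2942).
Then the next iterate is (a, b)₁ = (1.0564, 0.7058).
Round to (1.0564, 0.7058) and repeat: F = (-7.039243, 5.353141), J = [[-11.433628, -2.231962], [3.603053, 4.759543]].
Δ = (-0.4648, -0.7729), so (a, b)₂ = (0.5916, -0.0671).

(0.5916, -0.0671)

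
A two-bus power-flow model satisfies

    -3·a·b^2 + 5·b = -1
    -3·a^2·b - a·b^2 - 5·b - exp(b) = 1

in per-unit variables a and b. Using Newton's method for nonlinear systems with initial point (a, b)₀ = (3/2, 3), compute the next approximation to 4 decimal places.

(3.2256, -0.2315)

At (3/2, 3): F = (-24.5000, -69.835537).
Jacobian J = [[-3·b^2, -6·a·b + 5], [-6·a·b - b^2, -3·a^2 - 2·a·b - exp(b) - 5]].
At the point, J = [[-27.0000, -22.0000], [-36.0000, -40.835537]] (det J = 310.559497).
Solving J·Δ = −F gives Δ = (1.7256, -3.2315).
Then the next iterate is (a, b)₁ = (3.2256, -0.2315).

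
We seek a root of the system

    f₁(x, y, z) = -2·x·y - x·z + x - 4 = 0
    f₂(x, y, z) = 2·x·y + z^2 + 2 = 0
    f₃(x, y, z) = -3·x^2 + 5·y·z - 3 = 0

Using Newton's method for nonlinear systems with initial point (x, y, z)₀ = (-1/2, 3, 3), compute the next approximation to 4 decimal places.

(-0.7555, 1.6105, 1.6906)

At (-1/2, 3, 3): F = (0.0000, 8.0000, 41.2500).
Jacobian J = [[-2·y - z + 1, -2·x, -x], [2·y, 2·x, 2·z], [-6·x, 5·z, 5·y]].
At the point, J = [[-8.0000, 1.0000, 0.5000], [6.0000, -1.0000, 6.0000], [3.0000, 15.0000, 15.0000]] (det J = 814.5000).
Solving J·Δ = −F gives Δ = (-0.2555, -1.3895, -1.3094).
Then the next iterate is (x, y, z)₁ = (-0.7555, 1.6105, 1.6906).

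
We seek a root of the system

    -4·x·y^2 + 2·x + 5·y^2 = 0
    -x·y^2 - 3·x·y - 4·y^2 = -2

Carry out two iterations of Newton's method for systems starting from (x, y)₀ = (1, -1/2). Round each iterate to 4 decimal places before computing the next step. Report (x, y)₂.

(-0.9189, -0.4766)

At (1, -1/2): F = (2.2500, 2.2500).
Jacobian J = [[-4·y^2 + 2, -8·x·y + 10·y], [-y^2 - 3·y, -2·x·y - 3·x - 8·y]].
At the point, J = [[1.0000, -1.0000], [1.2500, 2.0000]] (det J = 3.2500).
Solving J·Δ = −F gives Δ = (-2.0769, 0.1731).
Then the next iterate is (x, y)₁ = (-1.0769, -0.3269).
Round to (-1.0769, -0.3269) and repeat: F = (-1.159156, 0.631511), J = [[1.572546, -6.085309], [0.873836, 5.141823]].
Δ = (0.1580, -0.1497), so (x, y)₂ = (-0.9189, -0.4766).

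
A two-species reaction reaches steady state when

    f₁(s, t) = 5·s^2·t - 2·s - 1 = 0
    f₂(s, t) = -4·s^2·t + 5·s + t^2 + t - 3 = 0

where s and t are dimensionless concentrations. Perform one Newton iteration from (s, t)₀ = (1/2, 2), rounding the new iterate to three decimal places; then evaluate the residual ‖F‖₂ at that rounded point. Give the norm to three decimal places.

0.915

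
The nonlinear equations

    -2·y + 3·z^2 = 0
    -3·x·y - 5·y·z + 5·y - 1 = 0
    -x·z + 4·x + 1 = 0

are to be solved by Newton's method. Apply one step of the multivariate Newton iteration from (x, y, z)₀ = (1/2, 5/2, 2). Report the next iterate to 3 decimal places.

At (1/2, 5/2, 2): F = (7.000, -17.250, 2.000).
Jacobian J = [[0, -2, 6·z], [-3·y, -3·x - 5·z + 5, -5·y], [-z + 4, 0, -x]].
At the point, J = [[0.000, -2.000, 12.000], [-7.500, -6.500, -12.500], [2.000, 0.000, -0.500]] (det J = 213.500).
Solving J·Δ = −F gives Δ = (-1.152, -0.153, -0.609).
Then the next iterate is (x, y, z)₁ = (-0.652, 2.347, 1.391).

(-0.652, 2.347, 1.391)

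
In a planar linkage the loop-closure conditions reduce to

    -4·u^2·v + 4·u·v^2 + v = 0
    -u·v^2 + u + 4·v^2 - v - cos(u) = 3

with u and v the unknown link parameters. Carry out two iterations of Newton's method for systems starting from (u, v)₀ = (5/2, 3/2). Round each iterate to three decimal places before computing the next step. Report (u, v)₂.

(1.117, 1.373)

At (5/2, 3/2): F = (-13.500, 2.17614).
Jacobian J = [[-8·u·v + 4·v^2, -4·u^2 + 8·u·v + 1], [-v^2 + sin(u) + 1, -2·u·v + 8·v - 1]].
At the point, J = [[-21.000, 6.000], [-0.65153, 3.500]] (det J = -69.59083).
Solving J·Δ = −F gives Δ = (-0.867, -0.783).
Then the next iterate is (u, v)₁ = (1.633, 0.717).
Round to (1.633, 0.717) and repeat: F = (-3.57303, -0.80499), J = [[-7.31053, -0.29987], [1.48398, 2.39428]].
Δ = (-0.516, 0.656), so (u, v)₂ = (1.117, 1.373).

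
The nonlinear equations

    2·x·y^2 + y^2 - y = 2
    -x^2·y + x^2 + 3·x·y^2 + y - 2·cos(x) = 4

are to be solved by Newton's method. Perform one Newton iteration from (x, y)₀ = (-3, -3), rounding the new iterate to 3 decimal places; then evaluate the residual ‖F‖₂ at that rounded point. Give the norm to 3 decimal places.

20.571

At (-3, -3): F = (-44.000, -50.02002).
Jacobian J = [[2·y^2, 4·x·y + 2·y - 1], [-2·x·y + 2·x + 3·y^2 + 2·sin(x), -x^2 + 6·x·y + 1]].
At the point, J = [[18.000, 29.000], [2.71776, 46.000]] (det J = 749.18496).
Solving J·Δ = −F gives Δ = (0.765, 1.042).
Then the next iterate is (x, y)₁ = (-2.235, -1.958).
Re-evaluating at (-2.235, -1.958): F = (-13.34516, -15.65465), so ‖F‖₂ = 20.571.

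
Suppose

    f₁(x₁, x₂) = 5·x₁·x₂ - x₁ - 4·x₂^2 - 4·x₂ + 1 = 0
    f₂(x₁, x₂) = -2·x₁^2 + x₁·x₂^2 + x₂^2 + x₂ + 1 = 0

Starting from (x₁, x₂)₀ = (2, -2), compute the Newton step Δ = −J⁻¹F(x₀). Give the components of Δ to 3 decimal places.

At (2, -2): F = (-29.000, 3.000).
Jacobian J = [[5·x₂ - 1, 5·x₁ - 8·x₂ - 4], [-4·x₁ + x₂^2, 2·x₁·x₂ + 2·x₂ + 1]].
At the point, J = [[-11.000, 22.000], [-4.000, -11.000]] (det J = 209.000).
Solving J·Δ = −F gives Δ = (-1.211, 0.713).

(-1.211, 0.713)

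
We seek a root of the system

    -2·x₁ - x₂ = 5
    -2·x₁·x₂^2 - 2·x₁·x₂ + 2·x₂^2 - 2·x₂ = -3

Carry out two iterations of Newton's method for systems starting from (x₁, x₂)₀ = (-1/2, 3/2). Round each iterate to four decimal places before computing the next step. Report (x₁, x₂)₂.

(-2.3653, -0.2694)

At (-1/2, 3/2): F = (-5.5000, 8.2500).
Jacobian J = [[-2, -1], [-2·x₂^2 - 2·x₂, -4·x₁·x₂ - 2·x₁ + 4·x₂ - 2]].
At the point, J = [[-2.0000, -1.0000], [-7.5000, 8.0000]] (det J = -23.5000).
Solving J·Δ = −F gives Δ = (-1.5213, -2.4574).
Then the next iterate is (x₁, x₂)₁ = (-2.0213, -0.9574).
Round to (-2.0213, -0.9574) and repeat: F = (0.0000, 6.583151), J = [[-2.0000, -1.0000], [0.081570, -9.527770]].
Δ = (-0.3440, 0.6880), so (x₁, x₂)₂ = (-2.3653, -0.2694).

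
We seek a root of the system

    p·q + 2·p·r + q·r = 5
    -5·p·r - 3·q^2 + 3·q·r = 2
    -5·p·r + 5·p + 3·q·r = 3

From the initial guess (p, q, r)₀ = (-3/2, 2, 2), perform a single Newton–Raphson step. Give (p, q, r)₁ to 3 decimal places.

At (-3/2, 2, 2): F = (-10.000, 13.000, 16.500).
Jacobian J = [[q + 2·r, p + r, 2·p + q], [-5·r, -6·q + 3·r, -5·p + 3·q], [-5·r + 5, 3·r, -5·p + 3·q]].
At the point, J = [[6.000, 0.500, -1.000], [-10.000, -6.000, 13.500], [-5.000, 6.000, 13.500]] (det J = -848.250).
Solving J·Δ = −F gives Δ = (1.729, -1.012, -0.132).
Then the next iterate is (p, q, r)₁ = (0.229, 0.988, 1.868).

(0.229, 0.988, 1.868)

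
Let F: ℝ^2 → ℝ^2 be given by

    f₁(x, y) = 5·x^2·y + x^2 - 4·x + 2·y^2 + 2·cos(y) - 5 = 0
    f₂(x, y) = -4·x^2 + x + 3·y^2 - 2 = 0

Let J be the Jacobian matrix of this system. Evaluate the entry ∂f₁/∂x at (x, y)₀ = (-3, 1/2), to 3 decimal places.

∂f₁/∂x = 10·x·y + 2·x - 4.
At (-3, 1/2) this is -25.000.

-25.000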